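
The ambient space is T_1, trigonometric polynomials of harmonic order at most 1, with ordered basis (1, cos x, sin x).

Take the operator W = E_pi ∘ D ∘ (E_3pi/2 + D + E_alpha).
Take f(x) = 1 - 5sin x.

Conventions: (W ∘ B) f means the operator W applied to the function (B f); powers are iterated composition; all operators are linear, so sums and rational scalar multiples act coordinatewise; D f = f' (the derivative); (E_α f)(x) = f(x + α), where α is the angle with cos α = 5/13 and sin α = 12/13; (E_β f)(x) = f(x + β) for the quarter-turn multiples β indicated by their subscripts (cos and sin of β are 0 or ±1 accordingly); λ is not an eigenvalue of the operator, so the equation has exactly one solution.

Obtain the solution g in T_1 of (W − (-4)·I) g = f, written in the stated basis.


the image equals g(x) = 1/4 - (25/317)cos x - (320/317)sin x

write g with unknown coordinates in the stated basis and equate coefficients in (W − (-4)·I) g = f
solving from the highest basis element down gives g = 1/4 - (25/317)cos x - (320/317)sin x
check: W g = (100/317)cos x - (305/317)sin x
so W g − (-4)·g = 1 - 5sin x = f ✓


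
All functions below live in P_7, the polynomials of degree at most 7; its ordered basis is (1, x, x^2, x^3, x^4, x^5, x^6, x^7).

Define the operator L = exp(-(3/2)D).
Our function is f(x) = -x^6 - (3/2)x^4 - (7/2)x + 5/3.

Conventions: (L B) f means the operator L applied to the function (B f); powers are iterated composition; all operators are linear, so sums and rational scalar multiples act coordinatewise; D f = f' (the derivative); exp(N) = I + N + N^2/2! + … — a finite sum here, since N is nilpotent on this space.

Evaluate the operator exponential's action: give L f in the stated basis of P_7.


order-1 term: 9x^5 + 9x^3 + 21/4
order-2 term: -(135/4)x^4 - (81/4)x^2
order-3 term: (135/2)x^3 + (81/4)x
order-4 term: -(1215/16)x^2 - 243/32
order-5 term: (729/16)x
order-6 term: -729/64
the series for exp(-(3/2)D) f terminates at order 6
exp(-(3/2)D) f = -x^6 + 9x^5 - (141/4)x^4 + (153/2)x^3 - (1539/16)x^2 + (997/16)x - 2317/192

the result is g(x) = -x^6 + 9x^5 - (141/4)x^4 + (153/2)x^3 - (1539/16)x^2 + (997/16)x - 2317/192


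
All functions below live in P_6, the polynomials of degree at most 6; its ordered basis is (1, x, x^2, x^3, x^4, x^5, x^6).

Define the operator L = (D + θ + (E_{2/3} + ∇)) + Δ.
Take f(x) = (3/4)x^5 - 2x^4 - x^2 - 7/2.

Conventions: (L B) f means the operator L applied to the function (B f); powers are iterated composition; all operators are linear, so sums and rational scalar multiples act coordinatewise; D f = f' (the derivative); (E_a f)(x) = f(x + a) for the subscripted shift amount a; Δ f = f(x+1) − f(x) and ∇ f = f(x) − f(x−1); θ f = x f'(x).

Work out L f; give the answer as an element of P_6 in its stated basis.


the result is g(x) = (9/2)x^5 + (15/4)x^4 - 26x^3 + (80/9)x^2 - (674/27)x - 74/27

D f = (15/4)x^4 - 8x^3 - 2x
θ f = (15/4)x^5 - 8x^4 - 2x^2
E_{2/3} f = (3/4)x^5 + (1/2)x^4 - 2x^3 - (37/9)x^2 - (80/27)x - 229/54
∇ f = (15/4)x^4 - (31/2)x^3 + (39/2)x^2 - (55/4)x + 15/4
(E_{2/3} + ∇) f = (3/4)x^5 + (17/4)x^4 - (35/2)x^3 + (277/18)x^2 - (1805/108)x - 53/108
(D + θ + (E_{2/3} + ∇)) f = (9/2)x^5 - (51/2)x^3 + (241/18)x^2 - (2021/108)x - 53/108
Δ f = (15/4)x^4 - (1/2)x^3 - (9/2)x^2 - (25/4)x - 9/4
((D + θ + (E_{2/3} + ∇)) + Δ) f = (9/2)x^5 + (15/4)x^4 - 26x^3 + (80/9)x^2 - (674/27)x - 74/27


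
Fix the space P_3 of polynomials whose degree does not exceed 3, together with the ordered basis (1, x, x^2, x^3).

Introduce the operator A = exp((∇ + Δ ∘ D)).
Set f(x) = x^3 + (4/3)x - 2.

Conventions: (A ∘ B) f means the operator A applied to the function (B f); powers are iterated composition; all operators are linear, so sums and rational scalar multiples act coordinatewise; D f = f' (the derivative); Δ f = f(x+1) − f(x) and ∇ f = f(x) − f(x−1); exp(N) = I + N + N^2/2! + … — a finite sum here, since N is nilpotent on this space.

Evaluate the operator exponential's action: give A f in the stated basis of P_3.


order-1 term: 3x^2 + 3x + 16/3
order-2 term: 3x + 3
order-3 term: 1
the series for exp((∇ + Δ ∘ D)) f terminates at order 3
exp((∇ + Δ ∘ D)) f = x^3 + 3x^2 + (22/3)x + 22/3

g(x) = x^3 + 3x^2 + (22/3)x + 22/3


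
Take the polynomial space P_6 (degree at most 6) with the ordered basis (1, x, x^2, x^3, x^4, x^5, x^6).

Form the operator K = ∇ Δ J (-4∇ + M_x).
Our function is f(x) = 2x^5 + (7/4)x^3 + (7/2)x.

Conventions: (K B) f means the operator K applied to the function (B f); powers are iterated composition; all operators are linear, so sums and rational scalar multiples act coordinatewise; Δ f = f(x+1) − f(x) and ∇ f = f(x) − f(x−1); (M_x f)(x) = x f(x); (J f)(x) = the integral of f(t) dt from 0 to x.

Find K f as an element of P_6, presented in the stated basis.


g(x) = 12x^5 - 133x^3 + 240x^2 - (535/2)x + 101

∇ f = 10x^4 - 20x^3 + (101/4)x^2 - (61/4)x + 29/4
(-4∇) f = -40x^4 + 80x^3 - 101x^2 + 61x - 29
M_x f = 2x^6 + (7/4)x^4 + (7/2)x^2
(-4∇ + M_x) f = 2x^6 - (153/4)x^4 + 80x^3 - (195/2)x^2 + 61x - 29
J (-4∇ + M_x) f = (2/7)x^7 - (153/20)x^5 + 20x^4 - (65/2)x^3 + (61/2)x^2 - 29x
Δ J (-4∇ + M_x) f = 2x^6 + 6x^5 - (113/4)x^4 + (27/2)x^3 - 48x^2 + (29/4)x - 2571/140
∇ (Δ J) (-4∇ + M_x) f = 12x^5 - 133x^3 + 240x^2 - (535/2)x + 101


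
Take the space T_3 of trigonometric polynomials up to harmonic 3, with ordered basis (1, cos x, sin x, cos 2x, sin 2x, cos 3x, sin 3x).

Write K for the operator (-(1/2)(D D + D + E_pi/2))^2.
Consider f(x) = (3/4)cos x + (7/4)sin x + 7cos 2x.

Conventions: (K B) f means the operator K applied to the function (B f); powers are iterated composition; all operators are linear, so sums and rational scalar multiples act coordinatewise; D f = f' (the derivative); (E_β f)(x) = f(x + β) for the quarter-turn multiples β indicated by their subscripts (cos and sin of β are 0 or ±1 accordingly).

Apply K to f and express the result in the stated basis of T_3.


the image equals g(x) = -(37/16)cos x - (9/16)sin x + (147/4)cos 2x + 35sin 2x

D f = (7/4)cos x - (3/4)sin x - 14sin 2x
D D f = -(3/4)cos x - (7/4)sin x - 28cos 2x
D f = (7/4)cos x - (3/4)sin x - 14sin 2x
E_pi/2 f = (7/4)cos x - (3/4)sin x - 7cos 2x
(D D + D + E_pi/2) f = (11/4)cos x - (13/4)sin x - 35cos 2x - 14sin 2x
(-(1/2)(D D + D + E_pi/2)) f = -(11/8)cos x + (13/8)sin x + (35/2)cos 2x + 7sin 2x
D (-(1/2)(D D + D + E_pi/2)) f = (13/8)cos x + (11/8)sin x + 14cos 2x - 35sin 2x
D D (-(1/2)(D D + D + E_pi/2)) f = (11/8)cos x - (13/8)sin x - 70cos 2x - 28sin 2x
D (-(1/2)(D D + D + E_pi/2)) f = (13/8)cos x + (11/8)sin x + 14cos 2x - 35sin 2x
E_pi/2 (-(1/2)(D D + D + E_pi/2)) f = (13/8)cos x + (11/8)sin x - (35/2)cos 2x - 7sin 2x
(D D + D + E_pi/2) (-(1/2)(D D + D + E_pi/2)) f = (37/8)cos x + (9/8)sin x - (147/2)cos 2x - 70sin 2x
(-(1/2)(D D + D + E_pi/2)) (-(1/2)(D D + D + E_pi/2)) f = -(37/16)cos x - (9/16)sin x + (147/4)cos 2x + 35sin 2x


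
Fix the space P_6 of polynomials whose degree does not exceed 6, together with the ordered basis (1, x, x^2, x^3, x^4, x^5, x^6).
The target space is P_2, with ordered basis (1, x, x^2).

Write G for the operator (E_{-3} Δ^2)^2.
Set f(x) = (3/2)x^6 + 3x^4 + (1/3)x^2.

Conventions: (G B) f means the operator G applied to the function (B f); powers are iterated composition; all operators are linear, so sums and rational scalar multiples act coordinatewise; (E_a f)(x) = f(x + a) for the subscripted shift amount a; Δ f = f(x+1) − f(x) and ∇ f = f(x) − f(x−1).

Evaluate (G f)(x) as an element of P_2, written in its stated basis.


the result is g(x) = 540x^2 - 4320x + 8892

Δ f = 9x^5 + (45/2)x^4 + 42x^3 + (81/2)x^2 + (65/3)x + 29/6
Δ Δ f = 45x^4 + 180x^3 + 351x^2 + 342x + 407/3
E_{-3} Δ^2 f = 45x^4 - 360x^3 + 1161x^2 - 1764x + 3161/3
Δ (E_{-3} Δ^2) f = 180x^3 - 810x^2 + 1422x - 918
Δ Δ (E_{-3} Δ^2) f = 540x^2 - 1080x + 792
E_{-3} Δ^2 (E_{-3} Δ^2) f = 540x^2 - 4320x + 8892


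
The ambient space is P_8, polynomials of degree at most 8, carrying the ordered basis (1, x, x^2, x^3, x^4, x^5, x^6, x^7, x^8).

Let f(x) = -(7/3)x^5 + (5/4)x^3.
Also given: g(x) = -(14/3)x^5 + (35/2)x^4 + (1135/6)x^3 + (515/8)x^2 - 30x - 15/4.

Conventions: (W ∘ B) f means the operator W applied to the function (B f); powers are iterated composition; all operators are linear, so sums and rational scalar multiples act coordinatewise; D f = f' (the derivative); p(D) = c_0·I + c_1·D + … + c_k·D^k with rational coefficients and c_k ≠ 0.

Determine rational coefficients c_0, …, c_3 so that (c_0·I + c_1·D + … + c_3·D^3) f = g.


D^0 f = -(7/3)x^5 + (5/4)x^3
D^1 f = -(35/3)x^4 + (15/4)x^2
D^2 f = -(140/3)x^3 + (15/2)x
D^3 f = -140x^2 + 15/2
matching coefficients of g against c_0 f + c_1 Df + … from the top degree down determines the c_i
solution: c_0 = 2, c_1 = -3/2, c_2 = -4, c_3 = -1/2

c_0 = 2, c_1 = -3/2, c_2 = -4, c_3 = -1/2


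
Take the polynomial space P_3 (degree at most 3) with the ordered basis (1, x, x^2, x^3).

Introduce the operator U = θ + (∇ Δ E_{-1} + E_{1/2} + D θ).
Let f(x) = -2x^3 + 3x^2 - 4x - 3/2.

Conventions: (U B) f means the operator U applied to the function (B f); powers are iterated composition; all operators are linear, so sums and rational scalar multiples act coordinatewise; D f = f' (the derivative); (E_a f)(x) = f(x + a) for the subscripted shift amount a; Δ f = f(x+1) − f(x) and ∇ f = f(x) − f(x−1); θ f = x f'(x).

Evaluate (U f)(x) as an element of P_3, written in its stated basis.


g(x) = -8x^3 - 12x^2 - (13/2)x + 11

θ f = -6x^3 + 6x^2 - 4x
E_{-1} f = -2x^3 + 9x^2 - 16x + 15/2
Δ E_{-1} f = -6x^2 + 12x - 9
∇ Δ E_{-1} f = -12x + 18
E_{1/2} f = -2x^3 - (5/2)x - 3
θ f = -6x^3 + 6x^2 - 4x
D θ f = -18x^2 + 12x - 4
(∇ Δ E_{-1} + E_{1/2} + D θ) f = -2x^3 - 18x^2 - (5/2)x + 11
(θ + (∇ Δ E_{-1} + E_{1/2} + D θ)) f = -8x^3 - 12x^2 - (13/2)x + 11


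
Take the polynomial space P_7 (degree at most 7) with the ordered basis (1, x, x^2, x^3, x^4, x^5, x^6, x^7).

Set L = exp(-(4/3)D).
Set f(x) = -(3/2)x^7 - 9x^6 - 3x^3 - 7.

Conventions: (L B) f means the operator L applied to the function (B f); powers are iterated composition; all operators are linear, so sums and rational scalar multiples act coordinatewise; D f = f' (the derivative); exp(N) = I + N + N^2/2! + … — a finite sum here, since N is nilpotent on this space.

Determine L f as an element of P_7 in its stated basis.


order-1 term: 14x^6 + 72x^5 + 12x^2
order-2 term: -56x^5 - 240x^4 - 16x
order-3 term: (1120/9)x^4 + (1280/3)x^3 + 64/9
order-4 term: -(4480/27)x^3 - (1280/3)x^2
order-5 term: (3584/27)x^2 + (2048/9)x
order-6 term: -(14336/243)x - 4096/81
order-7 term: 8192/729
the series for exp(-(4/3)D) f terminates at order 7
exp(-(4/3)D) f = -(3/2)x^7 + 5x^6 + 16x^5 - (1040/9)x^4 + (6959/27)x^3 - (7612/27)x^2 + (37072/243)x - 28591/729

the result is g(x) = -(3/2)x^7 + 5x^6 + 16x^5 - (1040/9)x^4 + (6959/27)x^3 - (7612/27)x^2 + (37072/243)x - 28591/729


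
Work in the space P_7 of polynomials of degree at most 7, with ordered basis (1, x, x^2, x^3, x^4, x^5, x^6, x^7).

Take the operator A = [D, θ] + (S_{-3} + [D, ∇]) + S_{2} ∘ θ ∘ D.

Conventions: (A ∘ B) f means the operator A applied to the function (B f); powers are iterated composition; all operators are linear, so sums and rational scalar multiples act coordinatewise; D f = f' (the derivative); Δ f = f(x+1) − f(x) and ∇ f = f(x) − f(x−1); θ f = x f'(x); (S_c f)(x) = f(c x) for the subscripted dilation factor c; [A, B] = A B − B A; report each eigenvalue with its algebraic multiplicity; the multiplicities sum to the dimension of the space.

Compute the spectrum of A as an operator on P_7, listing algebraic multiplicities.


image of 1: 1
image of x: -3x + 1
image of x^2: 9x^2 + 6x
image of x^3: -27x^3 + 27x^2
image of x^4: 81x^4 + 100x^3
image of x^5: -243x^5 + 325x^4
image of x^6: 729x^6 + 966x^5
image of x^7: -2187x^7 + 2695x^6
the matrix is upper triangular; its diagonal is (1, -3, 9, -27, 81, -243, 729, -2187)
for a triangular matrix the eigenvalues are the diagonal entries, with algebraic multiplicity their repetition count

λ = -2187 (multiplicity 1), λ = -243 (multiplicity 1), λ = -27 (multiplicity 1), λ = -3 (multiplicity 1), λ = 1 (multiplicity 1), λ = 9 (multiplicity 1), λ = 81 (multiplicity 1), λ = 729 (multiplicity 1)


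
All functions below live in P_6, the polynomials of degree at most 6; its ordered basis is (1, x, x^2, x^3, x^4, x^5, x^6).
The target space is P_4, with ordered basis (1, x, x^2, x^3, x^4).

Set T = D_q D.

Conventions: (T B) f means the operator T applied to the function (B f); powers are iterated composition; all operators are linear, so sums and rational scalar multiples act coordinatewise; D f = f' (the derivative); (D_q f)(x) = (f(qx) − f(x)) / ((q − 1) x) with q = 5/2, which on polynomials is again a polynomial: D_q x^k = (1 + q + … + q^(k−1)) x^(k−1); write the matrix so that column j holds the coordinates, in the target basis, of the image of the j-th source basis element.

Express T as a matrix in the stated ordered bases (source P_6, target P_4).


image of 1: 0
image of x: 0
image of x^2: 2
image of x^3: (21/2)x
image of x^4: 39x^2
image of x^5: (1015/8)x^3
image of x^6: (3093/8)x^4
each image's coordinates form column j of the matrix

the matrix is [[0, 0, 2, 0, 0, 0, 0]; [0, 0, 0, 21/2, 0, 0, 0]; [0, 0, 0, 0, 39, 0, 0]; [0, 0, 0, 0, 0, 1015/8, 0]; [0, 0, 0, 0, 0, 0, 3093/8]] (rows listed top to bottom)


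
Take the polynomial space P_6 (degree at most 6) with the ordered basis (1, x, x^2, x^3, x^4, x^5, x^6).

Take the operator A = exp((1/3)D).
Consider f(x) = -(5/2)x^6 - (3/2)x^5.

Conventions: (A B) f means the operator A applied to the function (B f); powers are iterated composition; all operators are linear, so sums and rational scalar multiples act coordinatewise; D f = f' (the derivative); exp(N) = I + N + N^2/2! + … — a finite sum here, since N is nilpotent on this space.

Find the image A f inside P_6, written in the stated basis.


the result is g(x) = -(5/2)x^6 - (13/2)x^5 - (20/3)x^4 - (95/27)x^3 - (55/54)x^2 - (25/162)x - 7/729

order-1 term: -5x^5 - (5/2)x^4
order-2 term: -(25/6)x^4 - (5/3)x^3
order-3 term: -(50/27)x^3 - (5/9)x^2
order-4 term: -(25/54)x^2 - (5/54)x
order-5 term: -(5/81)x - 1/162
order-6 term: -5/1458
the series for exp((1/3)D) f terminates at order 6
exp((1/3)D) f = -(5/2)x^6 - (13/2)x^5 - (20/3)x^4 - (95/27)x^3 - (55/54)x^2 - (25/162)x - 7/729


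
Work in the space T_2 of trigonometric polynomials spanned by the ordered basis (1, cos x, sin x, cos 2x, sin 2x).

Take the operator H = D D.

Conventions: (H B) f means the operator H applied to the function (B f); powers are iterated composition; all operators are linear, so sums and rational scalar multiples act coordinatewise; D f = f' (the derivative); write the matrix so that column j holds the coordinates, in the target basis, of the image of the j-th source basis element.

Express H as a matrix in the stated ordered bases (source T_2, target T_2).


image of 1: 0
image of cos x: -cos x
image of sin x: -sin x
image of cos 2x: -4cos 2x
image of sin 2x: -4sin 2x
each image's coordinates form column j of the matrix

the matrix is [[0, 0, 0, 0, 0]; [0, -1, 0, 0, 0]; [0, 0, -1, 0, 0]; [0, 0, 0, -4, 0]; [0, 0, 0, 0, -4]] (rows listed top to bottom)


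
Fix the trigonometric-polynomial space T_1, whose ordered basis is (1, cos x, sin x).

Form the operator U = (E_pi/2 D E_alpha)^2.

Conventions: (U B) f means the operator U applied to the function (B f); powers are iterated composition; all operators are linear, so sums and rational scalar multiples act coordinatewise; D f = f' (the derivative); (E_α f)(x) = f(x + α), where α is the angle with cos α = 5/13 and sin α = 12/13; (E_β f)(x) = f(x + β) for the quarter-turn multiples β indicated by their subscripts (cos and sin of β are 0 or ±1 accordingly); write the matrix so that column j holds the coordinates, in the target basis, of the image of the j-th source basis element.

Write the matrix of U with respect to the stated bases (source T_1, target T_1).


image of 1: 0
image of cos x: -(119/169)cos x - (120/169)sin x
image of sin x: (120/169)cos x - (119/169)sin x
each image's coordinates form column j of the matrix

the matrix is [[0, 0, 0]; [0, -119/169, 120/169]; [0, -120/169, -119/169]] (rows listed top to bottom)


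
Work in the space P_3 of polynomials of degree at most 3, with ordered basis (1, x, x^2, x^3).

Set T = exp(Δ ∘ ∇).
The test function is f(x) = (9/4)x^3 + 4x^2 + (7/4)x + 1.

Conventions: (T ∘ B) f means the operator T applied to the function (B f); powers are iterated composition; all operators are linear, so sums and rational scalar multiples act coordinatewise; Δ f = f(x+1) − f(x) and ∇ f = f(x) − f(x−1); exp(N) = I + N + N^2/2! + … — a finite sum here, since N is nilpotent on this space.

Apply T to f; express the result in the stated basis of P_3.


order-1 term: (27/2)x + 8
the series for exp(Δ ∘ ∇) f terminates at order 1
exp(Δ ∘ ∇) f = (9/4)x^3 + 4x^2 + (61/4)x + 9

the result is g(x) = (9/4)x^3 + 4x^2 + (61/4)x + 9


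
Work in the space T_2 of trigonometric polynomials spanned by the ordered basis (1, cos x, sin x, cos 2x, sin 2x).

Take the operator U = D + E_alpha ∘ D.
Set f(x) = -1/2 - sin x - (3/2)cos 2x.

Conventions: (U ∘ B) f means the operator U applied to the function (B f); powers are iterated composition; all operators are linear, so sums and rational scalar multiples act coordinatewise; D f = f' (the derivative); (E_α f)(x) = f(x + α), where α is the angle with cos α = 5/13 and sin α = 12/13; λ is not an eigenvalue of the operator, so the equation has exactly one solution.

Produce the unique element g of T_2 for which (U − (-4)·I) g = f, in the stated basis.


write g with unknown coordinates in the stated basis and equate coefficients in (U − (-4)·I) g = f
solving from the highest basis element down gives g = -1/8 + (9/74)cos x - (10/37)sin x - (327/592)cos 2x - (75/592)sin 2x
check: U g = -(18/37)cos x + (3/37)sin x + (105/148)cos 2x + (75/148)sin 2x
so U g − (-4)·g = -1/2 - sin x - (3/2)cos 2x = f ✓

g(x) = -1/8 + (9/74)cos x - (10/37)sin x - (327/592)cos 2x - (75/592)sin 2x


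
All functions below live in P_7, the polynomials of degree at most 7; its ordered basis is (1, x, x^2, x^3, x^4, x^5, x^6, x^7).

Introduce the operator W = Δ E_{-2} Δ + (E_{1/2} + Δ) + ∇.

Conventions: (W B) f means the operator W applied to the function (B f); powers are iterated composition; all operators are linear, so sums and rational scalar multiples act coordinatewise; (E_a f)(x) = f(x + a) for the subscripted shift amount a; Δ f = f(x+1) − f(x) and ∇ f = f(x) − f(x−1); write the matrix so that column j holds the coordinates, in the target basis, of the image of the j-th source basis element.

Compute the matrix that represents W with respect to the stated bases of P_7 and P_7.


the matrix is [[1, 5/2, 9/4, -31/8, 225/16, -895/32, 3969/64, -15871/128]; [0, 1, 5, 27/4, -31/2, 1125/16, -2685/16, 27783/64]; [0, 0, 1, 15/2, 27/2, -155/4, 3375/16, -18795/32]; [0, 0, 0, 1, 10, 45/2, -155/2, 7875/16]; [0, 0, 0, 0, 1, 25/2, 135/4, -1085/8]; [0, 0, 0, 0, 0, 1, 15, 189/4]; [0, 0, 0, 0, 0, 0, 1, 35/2]; [0, 0, 0, 0, 0, 0, 0, 1]] (rows listed top to bottom)

image of 1: 1
image of x: x + 5/2
image of x^2: x^2 + 5x + 9/4
image of x^3: x^3 + (15/2)x^2 + (27/4)x - 31/8
image of x^4: x^4 + 10x^3 + (27/2)x^2 - (31/2)x + 225/16
image of x^5: x^5 + (25/2)x^4 + (45/2)x^3 - (155/4)x^2 + (1125/16)x - 895/32
image of x^6: x^6 + 15x^5 + (135/4)x^4 - (155/2)x^3 + (3375/16)x^2 - (2685/16)x + 3969/64
image of x^7: x^7 + (35/2)x^6 + (189/4)x^5 - (1085/8)x^4 + (7875/16)x^3 - (18795/32)x^2 + (27783/64)x - 15871/128
each image's coordinates form column j of the matrix


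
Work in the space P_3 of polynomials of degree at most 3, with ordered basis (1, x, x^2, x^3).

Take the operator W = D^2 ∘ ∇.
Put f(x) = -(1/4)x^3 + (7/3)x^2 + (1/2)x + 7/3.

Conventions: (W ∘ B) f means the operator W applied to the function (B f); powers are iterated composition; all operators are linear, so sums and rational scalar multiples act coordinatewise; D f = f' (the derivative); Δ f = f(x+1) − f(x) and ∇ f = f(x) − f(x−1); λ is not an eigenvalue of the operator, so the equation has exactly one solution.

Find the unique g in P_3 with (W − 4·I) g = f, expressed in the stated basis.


write g with unknown coordinates in the stated basis and equate coefficients in (W − 4·I) g = f
solving from the highest basis element down gives g = (1/16)x^3 - (7/12)x^2 - (1/8)x - 47/96
check: W g = 3/8
so W g − 4·g = -(1/4)x^3 + (7/3)x^2 + (1/2)x + 7/3 = f ✓

the result is g(x) = (1/16)x^3 - (7/12)x^2 - (1/8)x - 47/96


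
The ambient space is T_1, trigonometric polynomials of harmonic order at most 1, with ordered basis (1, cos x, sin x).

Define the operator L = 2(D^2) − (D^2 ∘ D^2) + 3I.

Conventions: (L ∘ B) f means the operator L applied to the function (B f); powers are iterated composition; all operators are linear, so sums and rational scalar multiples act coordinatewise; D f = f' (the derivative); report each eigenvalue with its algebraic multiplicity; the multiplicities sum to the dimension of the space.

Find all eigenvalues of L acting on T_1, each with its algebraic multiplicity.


λ = 0 (multiplicity 2), λ = 3 (multiplicity 1)

image of 1: 3
image of cos x: 0
image of sin x: 0
the matrix is diagonal; its diagonal is (3, 0, 0)
for a triangular matrix the eigenvalues are the diagonal entries, with algebraic multiplicity their repetition count


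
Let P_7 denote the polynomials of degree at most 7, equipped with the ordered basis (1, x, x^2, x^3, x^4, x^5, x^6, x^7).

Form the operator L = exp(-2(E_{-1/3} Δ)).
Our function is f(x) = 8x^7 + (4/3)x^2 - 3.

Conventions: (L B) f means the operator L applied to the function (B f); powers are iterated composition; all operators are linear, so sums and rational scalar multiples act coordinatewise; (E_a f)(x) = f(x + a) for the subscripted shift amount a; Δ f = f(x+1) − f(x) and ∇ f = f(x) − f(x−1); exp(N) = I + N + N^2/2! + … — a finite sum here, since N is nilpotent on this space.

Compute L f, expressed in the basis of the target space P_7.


order-1 term: -112x^6 - 112x^5 - (560/3)x^4 - (2800/27)x^3 - (1232/27)x^2 - (1216/81)x - 1336/729
order-2 term: 672x^5 + 1120x^4 + (5600/3)x^3 + (12320/9)x^2 + (17248/27)x + 10064/81
order-3 term: -2240x^4 - 4480x^3 - 6720x^2 - 4480x - 1344
order-4 term: 4480x^3 + 8960x^2 + (31360/3)x + 116480/27
order-5 term: -5376x^2 - 8960x - 17920/3
order-6 term: 3584x + 3584
order-7 term: -1024
the series for exp(-2(E_{-1/3} Δ)) f terminates at order 7
exp(-2(E_{-1/3} Δ)) f = 8x^7 - 112x^6 + 560x^5 - (3920/3)x^4 + (47600/27)x^3 - (48908/27)x^2 + (98912/81)x - 236083/729

the result is g(x) = 8x^7 - 112x^6 + 560x^5 - (3920/3)x^4 + (47600/27)x^3 - (48908/27)x^2 + (98912/81)x - 236083/729


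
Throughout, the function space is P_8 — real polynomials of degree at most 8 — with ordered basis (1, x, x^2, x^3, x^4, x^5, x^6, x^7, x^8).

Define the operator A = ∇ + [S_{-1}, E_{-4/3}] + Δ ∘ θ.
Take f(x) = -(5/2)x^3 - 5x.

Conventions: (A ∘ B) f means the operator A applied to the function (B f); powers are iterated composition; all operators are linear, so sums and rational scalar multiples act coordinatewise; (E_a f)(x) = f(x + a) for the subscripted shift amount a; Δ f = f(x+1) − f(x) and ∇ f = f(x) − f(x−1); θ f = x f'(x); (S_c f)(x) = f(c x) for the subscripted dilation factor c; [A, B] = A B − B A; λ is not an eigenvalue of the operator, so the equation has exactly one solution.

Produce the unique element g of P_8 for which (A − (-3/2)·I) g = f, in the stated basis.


write g with unknown coordinates in the stated basis and equate coefficients in (A − (-3/2)·I) g = f
solving from the highest basis element down gives g = -(5/3)x^3 + (40/9)x^2 - (2450/81)x - 12560/729
check: A g = -(20/3)x^2 + (1090/27)x + 6280/243
so A g − (-3/2)·g = -(5/2)x^3 - 5x = f ✓

the result is g(x) = -(5/3)x^3 + (40/9)x^2 - (2450/81)x - 12560/729


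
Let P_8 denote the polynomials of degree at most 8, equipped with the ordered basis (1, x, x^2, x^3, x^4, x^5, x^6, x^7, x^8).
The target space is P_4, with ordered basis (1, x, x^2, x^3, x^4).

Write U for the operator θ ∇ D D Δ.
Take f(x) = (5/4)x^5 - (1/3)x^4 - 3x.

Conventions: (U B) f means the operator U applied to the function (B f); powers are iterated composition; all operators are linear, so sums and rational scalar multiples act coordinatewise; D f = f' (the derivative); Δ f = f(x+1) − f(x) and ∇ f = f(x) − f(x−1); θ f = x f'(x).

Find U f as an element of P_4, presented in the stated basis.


Δ f = (25/4)x^4 + (67/6)x^3 + (21/2)x^2 + (59/12)x - 25/12
D Δ f = 25x^3 + (67/2)x^2 + 21x + 59/12
D D Δ f = 75x^2 + 67x + 21
∇ (D D) Δ f = 150x - 8
θ ∇ (D D) Δ f = 150x

g(x) = 150x


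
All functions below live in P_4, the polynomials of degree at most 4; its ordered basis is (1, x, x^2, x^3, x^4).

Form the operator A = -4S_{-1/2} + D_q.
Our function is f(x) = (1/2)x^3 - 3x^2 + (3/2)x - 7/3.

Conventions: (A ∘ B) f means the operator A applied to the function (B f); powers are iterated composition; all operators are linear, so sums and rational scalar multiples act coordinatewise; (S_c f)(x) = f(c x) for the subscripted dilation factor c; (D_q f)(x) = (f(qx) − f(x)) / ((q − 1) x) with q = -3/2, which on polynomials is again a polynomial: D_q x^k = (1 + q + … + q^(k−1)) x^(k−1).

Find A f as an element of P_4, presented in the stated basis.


the result is g(x) = (1/4)x^3 + (31/8)x^2 + (9/2)x + 65/6

S_{-1/2} f = -(1/16)x^3 - (3/4)x^2 - (3/4)x - 7/3
(-4S_{-1/2}) f = (1/4)x^3 + 3x^2 + 3x + 28/3
D_q f = (7/8)x^2 + (3/2)x + 3/2
(-4S_{-1/2} + D_q) f = (1/4)x^3 + (31/8)x^2 + (9/2)x + 65/6


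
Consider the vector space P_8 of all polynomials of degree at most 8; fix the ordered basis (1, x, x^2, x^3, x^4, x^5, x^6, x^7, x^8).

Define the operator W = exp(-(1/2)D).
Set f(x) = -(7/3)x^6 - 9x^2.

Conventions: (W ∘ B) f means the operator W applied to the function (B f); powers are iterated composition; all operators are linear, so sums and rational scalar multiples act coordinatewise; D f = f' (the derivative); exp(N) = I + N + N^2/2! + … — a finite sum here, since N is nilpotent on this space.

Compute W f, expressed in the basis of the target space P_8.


g(x) = -(7/3)x^6 + 7x^5 - (35/4)x^4 + (35/6)x^3 - (179/16)x^2 + (151/16)x - 439/192

order-1 term: 7x^5 + 9x
order-2 term: -(35/4)x^4 - 9/4
order-3 term: (35/6)x^3
order-4 term: -(35/16)x^2
order-5 term: (7/16)x
order-6 term: -7/192
the series for exp(-(1/2)D) f terminates at order 6
exp(-(1/2)D) f = -(7/3)x^6 + 7x^5 - (35/4)x^4 + (35/6)x^3 - (179/16)x^2 + (151/16)x - 439/192


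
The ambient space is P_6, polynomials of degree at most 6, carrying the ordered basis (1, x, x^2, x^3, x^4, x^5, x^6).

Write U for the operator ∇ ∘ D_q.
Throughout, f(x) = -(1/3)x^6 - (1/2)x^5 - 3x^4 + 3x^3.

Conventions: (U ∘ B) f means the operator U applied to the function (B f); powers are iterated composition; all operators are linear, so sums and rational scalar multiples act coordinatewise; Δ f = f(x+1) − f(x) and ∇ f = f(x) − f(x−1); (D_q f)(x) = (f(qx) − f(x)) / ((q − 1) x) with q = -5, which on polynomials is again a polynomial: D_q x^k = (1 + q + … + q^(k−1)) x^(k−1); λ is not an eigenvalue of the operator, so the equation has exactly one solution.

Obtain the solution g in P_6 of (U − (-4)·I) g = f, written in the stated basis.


write g with unknown coordinates in the stated basis and equate coefficients in (U − (-4)·I) g = f
solving from the highest basis element down gives g = -(1/12)x^6 - (1/8)x^5 - 272x^4 + (4867/8)x^3 - (349699/16)x^2 + (242631/16)x - 103219/4
check: U g = 1085x^4 - (4861/2)x^3 + (349699/4)x^2 - (242631/4)x + 103219
so U g − (-4)·g = -(1/3)x^6 - (1/2)x^5 - 3x^4 + 3x^3 = f ✓

g(x) = -(1/12)x^6 - (1/8)x^5 - 272x^4 + (4867/8)x^3 - (349699/16)x^2 + (242631/16)x - 103219/4


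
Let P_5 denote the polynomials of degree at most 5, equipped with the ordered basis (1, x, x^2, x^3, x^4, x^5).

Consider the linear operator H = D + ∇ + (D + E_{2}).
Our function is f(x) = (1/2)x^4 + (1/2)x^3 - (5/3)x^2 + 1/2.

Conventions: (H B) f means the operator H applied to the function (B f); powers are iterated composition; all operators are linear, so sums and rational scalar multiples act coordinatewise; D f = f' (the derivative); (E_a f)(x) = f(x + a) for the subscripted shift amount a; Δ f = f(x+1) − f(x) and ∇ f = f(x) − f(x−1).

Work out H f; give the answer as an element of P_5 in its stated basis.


D f = 2x^3 + (3/2)x^2 - (10/3)x
∇ f = 2x^3 - (3/2)x^2 - (17/6)x + 5/3
D f = 2x^3 + (3/2)x^2 - (10/3)x
E_{2} f = (1/2)x^4 + (9/2)x^3 + (40/3)x^2 + (46/3)x + 35/6
(D + E_{2}) f = (1/2)x^4 + (13/2)x^3 + (89/6)x^2 + 12x + 35/6
(D + ∇ + (D + E_{2})) f = (1/2)x^4 + (21/2)x^3 + (89/6)x^2 + (35/6)x + 15/2

the result is g(x) = (1/2)x^4 + (21/2)x^3 + (89/6)x^2 + (35/6)x + 15/2


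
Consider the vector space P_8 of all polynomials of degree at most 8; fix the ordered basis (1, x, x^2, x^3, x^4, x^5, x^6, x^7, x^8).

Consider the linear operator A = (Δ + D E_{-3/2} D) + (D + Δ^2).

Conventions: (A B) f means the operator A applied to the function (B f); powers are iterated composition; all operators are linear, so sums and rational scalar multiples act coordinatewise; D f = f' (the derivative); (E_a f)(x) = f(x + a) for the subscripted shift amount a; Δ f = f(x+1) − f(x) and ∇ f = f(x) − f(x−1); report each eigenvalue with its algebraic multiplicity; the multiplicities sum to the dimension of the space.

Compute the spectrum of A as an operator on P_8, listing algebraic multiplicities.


λ = 0 (multiplicity 9)

image of 1: 0
image of x: 2
image of x^2: 4x + 5
image of x^3: 6x^2 + 15x - 2
image of x^4: 8x^3 + 30x^2 - 8x + 42
image of x^5: 10x^4 + 50x^3 - 20x^2 + 210x - 73/2
image of x^6: 12x^5 + 75x^4 - 40x^3 + 630x^2 - 219x + 1719/8
image of x^7: 14x^6 + 105x^5 - 70x^4 + 1470x^3 - (1533/2)x^2 + (12033/8)x - 3071/16
image of x^8: 16x^7 + 140x^6 - 112x^5 + 2940x^4 - 2044x^3 + (12033/2)x^2 - (3071/2)x + 7143/8
the matrix is upper triangular; its diagonal is (0, 0, 0, 0, 0, 0, 0, 0, 0)
for a triangular matrix the eigenvalues are the diagonal entries, with algebraic multiplicity their repetition count


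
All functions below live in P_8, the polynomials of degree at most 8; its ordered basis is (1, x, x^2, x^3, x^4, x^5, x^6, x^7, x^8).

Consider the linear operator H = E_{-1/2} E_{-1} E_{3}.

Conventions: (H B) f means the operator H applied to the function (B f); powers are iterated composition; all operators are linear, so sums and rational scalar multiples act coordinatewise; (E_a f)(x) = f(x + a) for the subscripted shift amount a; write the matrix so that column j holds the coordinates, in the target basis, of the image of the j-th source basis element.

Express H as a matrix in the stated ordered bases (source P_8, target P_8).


the matrix is [[1, 3/2, 9/4, 27/8, 81/16, 243/32, 729/64, 2187/128, 6561/256]; [0, 1, 3, 27/4, 27/2, 405/16, 729/16, 5103/64, 2187/16]; [0, 0, 1, 9/2, 27/2, 135/4, 1215/16, 5103/32, 5103/16]; [0, 0, 0, 1, 6, 45/2, 135/2, 2835/16, 1701/4]; [0, 0, 0, 0, 1, 15/2, 135/4, 945/8, 2835/8]; [0, 0, 0, 0, 0, 1, 9, 189/4, 189]; [0, 0, 0, 0, 0, 0, 1, 21/2, 63]; [0, 0, 0, 0, 0, 0, 0, 1, 12]; [0, 0, 0, 0, 0, 0, 0, 0, 1]] (rows listed top to bottom)

image of 1: 1
image of x: x + 3/2
image of x^2: x^2 + 3x + 9/4
image of x^3: x^3 + (9/2)x^2 + (27/4)x + 27/8
image of x^4: x^4 + 6x^3 + (27/2)x^2 + (27/2)x + 81/16
image of x^5: x^5 + (15/2)x^4 + (45/2)x^3 + (135/4)x^2 + (405/16)x + 243/32
image of x^6: x^6 + 9x^5 + (135/4)x^4 + (135/2)x^3 + (1215/16)x^2 + (729/16)x + 729/64
image of x^7: x^7 + (21/2)x^6 + (189/4)x^5 + (945/8)x^4 + (2835/16)x^3 + (5103/32)x^2 + (5103/64)x + 2187/128
image of x^8: x^8 + 12x^7 + 63x^6 + 189x^5 + (2835/8)x^4 + (1701/4)x^3 + (5103/16)x^2 + (2187/16)x + 6561/256
each image's coordinates form column j of the matrix


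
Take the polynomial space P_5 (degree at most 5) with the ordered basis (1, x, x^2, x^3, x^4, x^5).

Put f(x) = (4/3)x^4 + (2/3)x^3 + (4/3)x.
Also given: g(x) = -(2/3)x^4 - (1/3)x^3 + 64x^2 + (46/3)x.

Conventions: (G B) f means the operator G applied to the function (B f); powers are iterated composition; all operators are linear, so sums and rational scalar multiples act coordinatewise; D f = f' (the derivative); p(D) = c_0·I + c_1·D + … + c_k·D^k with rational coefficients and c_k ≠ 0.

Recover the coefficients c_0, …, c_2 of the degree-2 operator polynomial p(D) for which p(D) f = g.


c_0 = -1/2, c_1 = 0, c_2 = 4

D^0 f = (4/3)x^4 + (2/3)x^3 + (4/3)x
D^1 f = (16/3)x^3 + 2x^2 + 4/3
D^2 f = 16x^2 + 4x
matching coefficients of g against c_0 f + c_1 Df + … from the top degree down determines the c_i
solution: c_0 = -1/2, c_1 = 0, c_2 = 4


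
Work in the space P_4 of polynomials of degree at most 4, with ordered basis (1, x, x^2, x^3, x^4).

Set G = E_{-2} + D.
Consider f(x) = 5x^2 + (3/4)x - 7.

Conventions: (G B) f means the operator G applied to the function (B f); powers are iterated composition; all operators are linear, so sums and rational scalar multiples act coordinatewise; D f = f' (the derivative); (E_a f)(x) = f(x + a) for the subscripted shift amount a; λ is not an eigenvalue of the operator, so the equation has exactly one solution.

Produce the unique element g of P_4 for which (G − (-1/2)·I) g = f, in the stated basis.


write g with unknown coordinates in the stated basis and equate coefficients in (G − (-1/2)·I) g = f
solving from the highest basis element down gives g = (10/3)x^2 + (89/18)x - 277/27
check: G g = (10/3)x^2 - (31/18)x - 101/54
so G g − (-1/2)·g = 5x^2 + (3/4)x - 7 = f ✓

the image equals g(x) = (10/3)x^2 + (89/18)x - 277/27


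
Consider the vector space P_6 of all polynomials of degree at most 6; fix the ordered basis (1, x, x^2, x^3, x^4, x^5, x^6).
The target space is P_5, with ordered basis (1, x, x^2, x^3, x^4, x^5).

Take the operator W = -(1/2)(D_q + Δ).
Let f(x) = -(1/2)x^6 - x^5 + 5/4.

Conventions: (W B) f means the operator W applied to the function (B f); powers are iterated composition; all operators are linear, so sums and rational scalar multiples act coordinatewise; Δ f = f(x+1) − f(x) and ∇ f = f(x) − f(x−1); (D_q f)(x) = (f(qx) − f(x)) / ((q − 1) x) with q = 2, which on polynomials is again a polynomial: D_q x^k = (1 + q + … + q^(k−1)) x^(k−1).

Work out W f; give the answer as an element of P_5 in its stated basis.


D_q f = -(63/2)x^5 - 31x^4
Δ f = -3x^5 - (25/2)x^4 - 20x^3 - (35/2)x^2 - 8x - 3/2
(D_q + Δ) f = -(69/2)x^5 - (87/2)x^4 - 20x^3 - (35/2)x^2 - 8x - 3/2
(-(1/2)(D_q + Δ)) f = (69/4)x^5 + (87/4)x^4 + 10x^3 + (35/4)x^2 + 4x + 3/4

the image equals g(x) = (69/4)x^5 + (87/4)x^4 + 10x^3 + (35/4)x^2 + 4x + 3/4


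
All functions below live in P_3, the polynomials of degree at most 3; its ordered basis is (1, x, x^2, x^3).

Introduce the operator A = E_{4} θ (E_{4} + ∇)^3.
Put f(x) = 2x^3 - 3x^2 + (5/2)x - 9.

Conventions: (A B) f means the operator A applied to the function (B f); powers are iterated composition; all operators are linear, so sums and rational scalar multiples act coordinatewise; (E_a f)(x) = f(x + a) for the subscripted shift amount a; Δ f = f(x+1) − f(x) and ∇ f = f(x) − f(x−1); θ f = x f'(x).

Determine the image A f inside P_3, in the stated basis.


E_{4} f = 2x^3 + 21x^2 + (149/2)x + 81
∇ f = 6x^2 - 12x + 15/2
(E_{4} + ∇) f = 2x^3 + 27x^2 + (125/2)x + 177/2
E_{4} (E_{4} + ∇) f = 2x^3 + 51x^2 + (749/2)x + 1797/2
∇ (E_{4} + ∇) f = 6x^2 + 48x + 75/2
(E_{4} + ∇) (E_{4} + ∇) f = 2x^3 + 57x^2 + (845/2)x + 936
E_{4} (E_{4} + ∇) (E_{4} + ∇) f = 2x^3 + 81x^2 + (1949/2)x + 3666
∇ (E_{4} + ∇) (E_{4} + ∇) f = 6x^2 + 108x + 735/2
(E_{4} + ∇) (E_{4} + ∇) (E_{4} + ∇) f = 2x^3 + 87x^2 + (2165/2)x + 8067/2
θ (E_{4} + ∇)^3 f = 6x^3 + 174x^2 + (2165/2)x
E_{4} θ (E_{4} + ∇)^3 f = 6x^3 + 246x^2 + (5525/2)x + 7498

the image equals g(x) = 6x^3 + 246x^2 + (5525/2)x + 7498


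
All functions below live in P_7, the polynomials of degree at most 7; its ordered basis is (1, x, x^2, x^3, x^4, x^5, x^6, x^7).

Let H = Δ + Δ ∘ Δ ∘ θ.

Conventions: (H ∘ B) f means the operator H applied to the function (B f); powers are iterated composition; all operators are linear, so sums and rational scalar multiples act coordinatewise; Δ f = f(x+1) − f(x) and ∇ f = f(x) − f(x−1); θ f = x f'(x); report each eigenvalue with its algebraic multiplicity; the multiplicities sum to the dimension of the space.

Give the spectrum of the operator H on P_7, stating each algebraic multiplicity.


image of 1: 0
image of x: 1
image of x^2: 2x + 5
image of x^3: 3x^2 + 21x + 19
image of x^4: 4x^3 + 54x^2 + 100x + 57
image of x^5: 5x^4 + 110x^3 + 310x^2 + 355x + 151
image of x^6: 6x^5 + 195x^4 + 740x^3 + 1275x^2 + 1086x + 373
image of x^7: 7x^6 + 315x^5 + 1505x^4 + 3465x^3 + 4431x^2 + 3045x + 883
the matrix is upper triangular; its diagonal is (0, 0, 0, 0, 0, 0, 0, 0)
for a triangular matrix the eigenvalues are the diagonal entries, with algebraic multiplicity their repetition count

λ = 0 (multiplicity 8)


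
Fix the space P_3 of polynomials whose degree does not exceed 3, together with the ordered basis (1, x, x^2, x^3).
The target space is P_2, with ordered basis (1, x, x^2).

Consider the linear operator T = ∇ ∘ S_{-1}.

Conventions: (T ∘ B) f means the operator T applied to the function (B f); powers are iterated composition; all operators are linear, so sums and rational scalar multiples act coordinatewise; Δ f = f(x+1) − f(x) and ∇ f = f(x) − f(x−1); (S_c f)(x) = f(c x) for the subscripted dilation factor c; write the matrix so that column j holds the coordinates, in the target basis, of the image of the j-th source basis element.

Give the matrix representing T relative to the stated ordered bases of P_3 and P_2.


image of 1: 0
image of x: -1
image of x^2: 2x - 1
image of x^3: -3x^2 + 3x - 1
each image's coordinates form column j of the matrix

the matrix is [[0, -1, -1, -1]; [0, 0, 2, 3]; [0, 0, 0, -3]] (rows listed top to bottom)


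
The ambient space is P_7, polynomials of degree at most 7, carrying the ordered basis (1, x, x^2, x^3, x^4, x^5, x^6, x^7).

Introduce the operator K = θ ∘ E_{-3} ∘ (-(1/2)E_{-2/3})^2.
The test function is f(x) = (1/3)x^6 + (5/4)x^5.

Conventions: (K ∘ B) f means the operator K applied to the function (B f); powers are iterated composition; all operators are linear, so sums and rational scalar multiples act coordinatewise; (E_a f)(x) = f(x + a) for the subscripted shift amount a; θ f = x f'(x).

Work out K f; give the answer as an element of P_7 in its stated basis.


E_{-2/3} f = (1/3)x^6 - (1/12)x^5 - (35/18)x^4 + (290/81)x^3 - (220/81)x^2 + (236/243)x - 296/2187
(-(1/2)E_{-2/3}) f = -(1/6)x^6 + (1/24)x^5 + (35/36)x^4 - (145/81)x^3 + (110/81)x^2 - (118/243)x + 148/2187
E_{-2/3} (-(1/2)E_{-2/3}) f = -(1/6)x^6 + (17/24)x^5 - (5/18)x^4 - (260/81)x^3 + (560/81)x^2 - (1376/243)x + 3712/2187
(-(1/2)E_{-2/3}) (-(1/2)E_{-2/3}) f = (1/12)x^6 - (17/48)x^5 + (5/36)x^4 + (130/81)x^3 - (280/81)x^2 + (688/243)x - 1856/2187
E_{-3} (-(1/2)E_{-2/3})^2 f = (1/12)x^6 - (89/48)x^5 + (2405/144)x^4 - (49855/648)x^3 + (120835/648)x^2 - (828269/3888)x + 2599051/34992
θ E_{-3} (-(1/2)E_{-2/3})^2 f = (1/2)x^6 - (445/48)x^5 + (2405/36)x^4 - (49855/216)x^3 + (120835/324)x^2 - (828269/3888)x

the result is g(x) = (1/2)x^6 - (445/48)x^5 + (2405/36)x^4 - (49855/216)x^3 + (120835/324)x^2 - (828269/3888)x


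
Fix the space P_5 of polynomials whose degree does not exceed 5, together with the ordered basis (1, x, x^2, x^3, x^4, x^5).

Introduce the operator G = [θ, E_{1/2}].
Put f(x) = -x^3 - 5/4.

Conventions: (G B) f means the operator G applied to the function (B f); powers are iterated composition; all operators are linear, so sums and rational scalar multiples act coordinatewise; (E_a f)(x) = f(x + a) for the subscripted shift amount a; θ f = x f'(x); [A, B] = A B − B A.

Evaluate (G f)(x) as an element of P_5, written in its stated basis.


E_{1/2} f = -x^3 - (3/2)x^2 - (3/4)x - 11/8
θ E_{1/2} f = -3x^3 - 3x^2 - (3/4)x
θ f = -3x^3
E_{1/2} θ f = -3x^3 - (9/2)x^2 - (9/4)x - 3/8
[θ, E_{1/2}] f = (3/2)x^2 + (3/2)x + 3/8

g(x) = (3/2)x^2 + (3/2)x + 3/8
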